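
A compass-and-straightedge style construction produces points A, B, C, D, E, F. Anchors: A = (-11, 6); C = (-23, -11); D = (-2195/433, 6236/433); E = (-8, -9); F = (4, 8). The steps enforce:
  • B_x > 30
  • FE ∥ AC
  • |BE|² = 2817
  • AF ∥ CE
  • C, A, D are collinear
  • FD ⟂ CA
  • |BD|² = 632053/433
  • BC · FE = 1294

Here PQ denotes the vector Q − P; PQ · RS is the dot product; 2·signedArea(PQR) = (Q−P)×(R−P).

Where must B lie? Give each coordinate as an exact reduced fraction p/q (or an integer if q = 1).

B = (31, 27)

1. B_x = 31  [line 12·x + 17·y + -831 = 0 ∩ |BE|² = 2817]
2. B_y = 27  [line 12·x + 17·y + -831 = 0 ∩ |BE|² = 2817]
   → B = (31, 27)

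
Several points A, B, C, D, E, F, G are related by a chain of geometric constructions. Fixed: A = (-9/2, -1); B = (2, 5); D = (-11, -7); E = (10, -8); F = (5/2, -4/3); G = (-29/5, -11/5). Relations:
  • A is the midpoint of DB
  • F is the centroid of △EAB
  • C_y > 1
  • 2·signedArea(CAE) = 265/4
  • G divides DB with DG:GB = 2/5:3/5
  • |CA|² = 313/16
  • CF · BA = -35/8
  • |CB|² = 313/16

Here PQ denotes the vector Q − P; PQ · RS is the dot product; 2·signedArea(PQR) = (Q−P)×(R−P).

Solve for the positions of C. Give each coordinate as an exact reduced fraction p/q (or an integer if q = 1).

C = (-5/4, 2)

1. C_x = -5/4  [CF · BA = -35/8 ∩ 2·signedArea(CAE) = 265/4]
2. C_y = 2  [CF · BA = -35/8 ∩ 2·signedArea(CAE) = 265/4]
   → C = (-5/4, 2)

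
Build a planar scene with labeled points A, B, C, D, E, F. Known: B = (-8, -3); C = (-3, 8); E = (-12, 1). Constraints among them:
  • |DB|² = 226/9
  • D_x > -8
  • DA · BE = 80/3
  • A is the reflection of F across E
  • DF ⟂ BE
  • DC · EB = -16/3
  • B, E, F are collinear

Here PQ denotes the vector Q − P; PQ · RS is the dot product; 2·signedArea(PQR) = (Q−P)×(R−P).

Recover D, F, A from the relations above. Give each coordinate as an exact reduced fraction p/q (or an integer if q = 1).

A = (-41/3, 8/3)
D = (-23/3, 2)
F = (-31/3, -2/3)

1. D_x = -23/3  [line -4·x + 4·y + -116/3 = 0 ∩ |DB|² = 226/9]
2. D_y = 2  [line -4·x + 4·y + -116/3 = 0 ∩ |DB|² = 226/9]
   → D = (-23/3, 2)
3. F_x = -31/3  [B, E, F are collinear ∩ DF ⟂ BE]
4. F_y = -2/3  [B, E, F are collinear ∩ DF ⟂ BE]
   → F = (-31/3, -2/3)
5. A_x = -41/3  [A is the reflection of F across E]
6. A_y = 8/3  [A is the reflection of F across E]
   → A = (-41/3, 8/3)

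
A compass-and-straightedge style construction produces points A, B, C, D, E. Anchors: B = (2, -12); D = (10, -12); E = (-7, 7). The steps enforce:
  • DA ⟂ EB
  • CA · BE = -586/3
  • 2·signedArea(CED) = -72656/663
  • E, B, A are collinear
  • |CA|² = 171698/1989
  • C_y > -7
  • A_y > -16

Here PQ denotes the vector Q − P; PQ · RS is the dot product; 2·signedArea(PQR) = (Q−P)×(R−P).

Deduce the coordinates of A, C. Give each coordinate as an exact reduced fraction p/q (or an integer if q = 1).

1. A_x = 766/221  [E, B, A are collinear ∩ DA ⟂ EB]
2. A_y = -3336/221  [E, B, A are collinear ∩ DA ⟂ EB]
   → A = (766/221, -3336/221)
3. C_x = -113/221  [2·signedArea(CED) = -72656/663 ∩ CA · BE = -586/3]
4. C_y = -4441/663  [2·signedArea(CED) = -72656/663 ∩ CA · BE = -586/3]
   → C = (-113/221, -4441/663)

A = (766/221, -3336/221)
C = (-113/221, -4441/663)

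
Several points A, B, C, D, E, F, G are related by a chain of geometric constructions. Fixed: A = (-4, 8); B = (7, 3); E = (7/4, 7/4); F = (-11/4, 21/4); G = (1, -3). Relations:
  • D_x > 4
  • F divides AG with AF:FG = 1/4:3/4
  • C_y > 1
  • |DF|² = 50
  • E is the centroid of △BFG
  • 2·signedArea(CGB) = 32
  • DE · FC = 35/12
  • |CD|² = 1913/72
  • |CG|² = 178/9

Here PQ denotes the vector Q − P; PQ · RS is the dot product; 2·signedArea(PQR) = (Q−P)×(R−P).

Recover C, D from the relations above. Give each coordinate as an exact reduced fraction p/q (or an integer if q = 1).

C = (0, 4/3)
D = (17/4, 17/4)

1. C_x = 0  [line -6·x + 6·y + -8 = 0 ∩ |CG|² = 178/9]
2. C_y = 4/3  [line -6·x + 6·y + -8 = 0 ∩ |CG|² = 178/9]
   → C = (0, 4/3)
3. D_x = 17/4  [line -11/4·x + 47/12·y + -119/24 = 0 ∩ |CD|² = 1913/72]
4. D_y = 17/4  [line -11/4·x + 47/12·y + -119/24 = 0 ∩ |CD|² = 1913/72]
   → D = (17/4, 17/4)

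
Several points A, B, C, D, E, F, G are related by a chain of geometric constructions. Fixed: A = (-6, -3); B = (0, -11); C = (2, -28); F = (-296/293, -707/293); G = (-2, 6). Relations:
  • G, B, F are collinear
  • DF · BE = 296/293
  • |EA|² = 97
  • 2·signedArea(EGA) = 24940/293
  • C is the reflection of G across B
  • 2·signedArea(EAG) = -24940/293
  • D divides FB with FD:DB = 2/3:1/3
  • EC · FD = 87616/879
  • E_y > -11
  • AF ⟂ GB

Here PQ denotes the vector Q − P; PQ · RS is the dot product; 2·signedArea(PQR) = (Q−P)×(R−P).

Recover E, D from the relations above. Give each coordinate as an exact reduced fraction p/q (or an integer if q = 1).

1. D_x = -296/879  [D divides FB with FD:DB = 2/3:1/3]
2. D_y = -7153/879  [D divides FB with FD:DB = 2/3:1/3]
   → D = (-296/879, -7153/879)
3. E_x = -6/293  [2·signedArea(EAG) = -24940/293 ∩ EC · FD = 87616/879]
4. E_y = -3172/293  [2·signedArea(EAG) = -24940/293 ∩ EC · FD = 87616/879]
   → E = (-6/293, -3172/293)

D = (-296/879, -7153/879)
E = (-6/293, -3172/293)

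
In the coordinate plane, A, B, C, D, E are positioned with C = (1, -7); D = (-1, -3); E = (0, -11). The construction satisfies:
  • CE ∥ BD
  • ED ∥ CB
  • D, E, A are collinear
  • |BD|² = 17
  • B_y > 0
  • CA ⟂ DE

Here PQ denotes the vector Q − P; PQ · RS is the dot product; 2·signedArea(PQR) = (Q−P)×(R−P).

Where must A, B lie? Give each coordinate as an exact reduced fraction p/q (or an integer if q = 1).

A = (-31/65, -467/65)
B = (0, 1)

1. A_x = -31/65  [D, E, A are collinear ∩ CA ⟂ DE]
2. A_y = -467/65  [D, E, A are collinear ∩ CA ⟂ DE]
   → A = (-31/65, -467/65)
3. B_x = 0  [CE ∥ BD ∩ ED ∥ CB]
4. B_y = 1  [CE ∥ BD ∩ ED ∥ CB]
   → B = (0, 1)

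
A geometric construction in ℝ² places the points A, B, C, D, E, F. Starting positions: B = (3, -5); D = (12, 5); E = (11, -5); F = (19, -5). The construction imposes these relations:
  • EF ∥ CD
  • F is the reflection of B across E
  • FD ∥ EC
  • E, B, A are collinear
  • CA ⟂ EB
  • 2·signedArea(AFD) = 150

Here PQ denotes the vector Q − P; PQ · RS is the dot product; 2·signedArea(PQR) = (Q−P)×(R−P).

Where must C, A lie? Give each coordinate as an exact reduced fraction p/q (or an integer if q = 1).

A = (4, -5)
C = (4, 5)

1. C_x = 4  [EF ∥ CD ∩ FD ∥ EC]
2. C_y = 5  [EF ∥ CD ∩ FD ∥ EC]
   → C = (4, 5)
3. A_x = 4  [E, B, A are collinear ∩ CA ⟂ EB]
4. A_y = -5  [E, B, A are collinear ∩ CA ⟂ EB]
   → A = (4, -5)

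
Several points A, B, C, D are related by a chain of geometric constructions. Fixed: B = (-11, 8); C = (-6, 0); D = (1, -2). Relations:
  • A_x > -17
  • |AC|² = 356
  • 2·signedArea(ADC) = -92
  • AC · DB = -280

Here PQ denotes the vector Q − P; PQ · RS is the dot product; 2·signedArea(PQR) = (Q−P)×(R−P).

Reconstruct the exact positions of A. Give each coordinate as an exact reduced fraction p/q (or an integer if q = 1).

1. A_x = -16  [AC · DB = -280 ∩ 2·signedArea(ADC) = -92]
2. A_y = 16  [AC · DB = -280 ∩ 2·signedArea(ADC) = -92]
   → A = (-16, 16)

A = (-16, 16)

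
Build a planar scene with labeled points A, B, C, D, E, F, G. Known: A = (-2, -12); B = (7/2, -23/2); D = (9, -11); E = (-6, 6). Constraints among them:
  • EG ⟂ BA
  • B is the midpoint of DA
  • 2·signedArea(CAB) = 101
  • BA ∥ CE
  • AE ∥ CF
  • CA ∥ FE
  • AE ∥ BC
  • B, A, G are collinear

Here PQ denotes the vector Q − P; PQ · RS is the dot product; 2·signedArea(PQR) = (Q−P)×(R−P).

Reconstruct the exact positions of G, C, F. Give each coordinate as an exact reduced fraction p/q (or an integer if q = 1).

C = (-1/2, 13/2)
F = (-9/2, 49/2)
G = (-265/61, -745/61)

1. G_x = -265/61  [B, A, G are collinear ∩ EG ⟂ BA]
2. G_y = -745/61  [B, A, G are collinear ∩ EG ⟂ BA]
   → G = (-265/61, -745/61)
3. C_x = -1/2  [BA ∥ CE ∩ AE ∥ BC]
4. C_y = 13/2  [BA ∥ CE ∩ AE ∥ BC]
   → C = (-1/2, 13/2)
5. F_x = -9/2  [CA ∥ FE ∩ AE ∥ CF]
6. F_y = 49/2  [CA ∥ FE ∩ AE ∥ CF]
   → F = (-9/2, 49/2)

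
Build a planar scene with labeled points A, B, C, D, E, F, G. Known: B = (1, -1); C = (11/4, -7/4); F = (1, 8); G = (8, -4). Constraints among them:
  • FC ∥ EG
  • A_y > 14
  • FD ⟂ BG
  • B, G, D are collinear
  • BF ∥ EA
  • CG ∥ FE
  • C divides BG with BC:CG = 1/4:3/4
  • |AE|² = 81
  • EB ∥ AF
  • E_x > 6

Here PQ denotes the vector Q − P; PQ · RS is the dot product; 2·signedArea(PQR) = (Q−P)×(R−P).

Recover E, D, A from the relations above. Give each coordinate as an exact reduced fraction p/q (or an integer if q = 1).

1. E_x = 25/4  [FC ∥ EG ∩ CG ∥ FE]
2. E_y = 23/4  [FC ∥ EG ∩ CG ∥ FE]
   → E = (25/4, 23/4)
3. D_x = -131/58  [B, G, D are collinear ∩ FD ⟂ BG]
4. D_y = 23/58  [B, G, D are collinear ∩ FD ⟂ BG]
   → D = (-131/58, 23/58)
5. A_x = 25/4  [EB ∥ AF ∩ BF ∥ EA]
6. A_y = 59/4  [EB ∥ AF ∩ BF ∥ EA]
   → A = (25/4, 59/4)

A = (25/4, 59/4)
D = (-131/58, 23/58)
E = (25/4, 23/4)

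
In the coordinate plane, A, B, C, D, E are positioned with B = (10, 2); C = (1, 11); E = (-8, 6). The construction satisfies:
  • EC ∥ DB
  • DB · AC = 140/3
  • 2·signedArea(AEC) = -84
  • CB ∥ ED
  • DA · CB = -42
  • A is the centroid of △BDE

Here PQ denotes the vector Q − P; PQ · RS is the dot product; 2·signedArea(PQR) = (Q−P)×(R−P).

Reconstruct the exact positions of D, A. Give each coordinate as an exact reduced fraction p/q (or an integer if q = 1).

A = (1, 5/3)
D = (1, -3)

1. D_x = 1  [EC ∥ DB ∩ CB ∥ ED]
2. D_y = -3  [EC ∥ DB ∩ CB ∥ ED]
   → D = (1, -3)
3. A_x = 1  [A is the centroid of △BDE]
4. A_y = 5/3  [A is the centroid of △BDE]
   → A = (1, 5/3)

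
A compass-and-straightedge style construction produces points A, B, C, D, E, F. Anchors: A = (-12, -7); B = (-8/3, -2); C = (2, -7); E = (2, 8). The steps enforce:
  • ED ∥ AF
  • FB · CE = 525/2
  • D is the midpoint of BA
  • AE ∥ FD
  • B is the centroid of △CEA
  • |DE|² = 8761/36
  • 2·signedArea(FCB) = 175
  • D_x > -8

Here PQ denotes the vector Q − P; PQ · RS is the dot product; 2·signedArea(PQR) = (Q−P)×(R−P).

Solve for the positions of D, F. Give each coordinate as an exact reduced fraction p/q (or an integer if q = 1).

D = (-22/3, -9/2)
F = (-64/3, -39/2)

1. D_x = -22/3  [D is the midpoint of BA]
2. D_y = -9/2  [D is the midpoint of BA]
   → D = (-22/3, -9/2)
3. F_x = -64/3  [AE ∥ FD ∩ ED ∥ AF]
4. F_y = -39/2  [AE ∥ FD ∩ ED ∥ AF]
   → F = (-64/3, -39/2)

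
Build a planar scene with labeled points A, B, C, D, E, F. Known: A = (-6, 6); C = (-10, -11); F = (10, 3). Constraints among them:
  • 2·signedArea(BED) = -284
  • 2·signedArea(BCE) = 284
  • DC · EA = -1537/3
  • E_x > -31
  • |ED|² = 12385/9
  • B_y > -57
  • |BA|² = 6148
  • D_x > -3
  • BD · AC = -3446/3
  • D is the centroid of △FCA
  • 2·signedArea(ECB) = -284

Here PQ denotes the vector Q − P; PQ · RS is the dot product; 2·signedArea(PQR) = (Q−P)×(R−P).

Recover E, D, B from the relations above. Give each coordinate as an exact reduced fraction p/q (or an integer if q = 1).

1. D_x = -2  [D is the centroid of △FCA]
2. D_y = -2/3  [D is the centroid of △FCA]
   → D = (-2, -2/3)
3. B_x = -54  [line 4·x + 17·y + 1168 = 0 ∩ |BA|² = 6148]
4. B_y = -56  [line 4·x + 17·y + 1168 = 0 ∩ |BA|² = 6148]
   → B = (-54, -56)
5. E_x = -30  [2·signedArea(ECB) = -284 ∩ 2·signedArea(BED) = -284]
6. E_y = -25  [2·signedArea(ECB) = -284 ∩ 2·signedArea(BED) = -284]
   → E = (-30, -25)

B = (-54, -56)
D = (-2, -2/3)
E = (-30, -25)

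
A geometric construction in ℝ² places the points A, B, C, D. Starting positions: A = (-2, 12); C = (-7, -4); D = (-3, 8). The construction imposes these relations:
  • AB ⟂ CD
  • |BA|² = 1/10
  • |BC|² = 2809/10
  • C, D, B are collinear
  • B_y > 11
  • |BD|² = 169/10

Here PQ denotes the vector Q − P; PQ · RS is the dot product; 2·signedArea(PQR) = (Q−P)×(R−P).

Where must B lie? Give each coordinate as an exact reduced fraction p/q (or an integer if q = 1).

B = (-17/10, 119/10)

1. B_x = -17/10  [C, D, B are collinear ∩ AB ⟂ CD]
2. B_y = 119/10  [C, D, B are collinear ∩ AB ⟂ CD]
   → B = (-17/10, 119/10)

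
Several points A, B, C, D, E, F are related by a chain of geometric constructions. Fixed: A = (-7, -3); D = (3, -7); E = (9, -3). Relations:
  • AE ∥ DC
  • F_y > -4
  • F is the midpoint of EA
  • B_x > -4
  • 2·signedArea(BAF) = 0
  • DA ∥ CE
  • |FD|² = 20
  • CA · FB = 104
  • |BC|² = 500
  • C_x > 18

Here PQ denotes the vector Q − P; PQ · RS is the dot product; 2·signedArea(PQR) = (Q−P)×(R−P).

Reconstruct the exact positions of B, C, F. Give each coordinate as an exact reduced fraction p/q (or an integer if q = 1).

B = (-3, -3)
C = (19, -7)
F = (1, -3)

1. C_x = 19  [DA ∥ CE ∩ AE ∥ DC]
2. C_y = -7  [DA ∥ CE ∩ AE ∥ DC]
   → C = (19, -7)
3. F_x = 1  [F is the midpoint of EA]
4. F_y = -3  [F is the midpoint of EA]
   → F = (1, -3)
5. B_x = -3  [2·signedArea(BAF) = 0 ∩ CA · FB = 104]
6. B_y = -3  [2·signedArea(BAF) = 0 ∩ CA · FB = 104]
   → B = (-3, -3)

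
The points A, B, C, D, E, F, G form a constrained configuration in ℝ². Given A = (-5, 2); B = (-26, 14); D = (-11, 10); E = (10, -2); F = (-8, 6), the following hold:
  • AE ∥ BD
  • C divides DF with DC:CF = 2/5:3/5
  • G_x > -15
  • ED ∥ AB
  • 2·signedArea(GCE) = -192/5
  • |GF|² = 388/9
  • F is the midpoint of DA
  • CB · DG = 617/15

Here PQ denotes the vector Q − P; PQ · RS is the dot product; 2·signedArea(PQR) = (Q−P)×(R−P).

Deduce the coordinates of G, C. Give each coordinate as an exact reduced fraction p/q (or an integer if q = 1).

C = (-49/5, 42/5)
G = (-14, 26/3)

1. C_x = -49/5  [C divides DF with DC:CF = 2/5:3/5]
2. C_y = 42/5  [C divides DF with DC:CF = 2/5:3/5]
   → C = (-49/5, 42/5)
3. G_x = -14  [2·signedArea(GCE) = -192/5 ∩ CB · DG = 617/15]
4. G_y = 26/3  [2·signedArea(GCE) = -192/5 ∩ CB · DG = 617/15]
   → G = (-14, 26/3)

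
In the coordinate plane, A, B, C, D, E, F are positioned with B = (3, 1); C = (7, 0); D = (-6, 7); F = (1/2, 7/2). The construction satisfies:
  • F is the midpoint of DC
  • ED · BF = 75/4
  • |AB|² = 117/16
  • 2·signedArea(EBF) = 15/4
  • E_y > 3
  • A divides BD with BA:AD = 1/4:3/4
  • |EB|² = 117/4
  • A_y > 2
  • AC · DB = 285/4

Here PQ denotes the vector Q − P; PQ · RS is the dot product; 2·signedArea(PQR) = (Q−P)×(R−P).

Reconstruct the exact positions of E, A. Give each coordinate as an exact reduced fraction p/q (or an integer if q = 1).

A = (3/4, 5/2)
E = (-3/2, 4)

1. E_x = -3/2  [2·signedArea(EBF) = 15/4 ∩ ED · BF = 75/4]
2. E_y = 4  [2·signedArea(EBF) = 15/4 ∩ ED · BF = 75/4]
   → E = (-3/2, 4)
3. A_x = 3/4  [A divides BD with BA:AD = 1/4:3/4]
4. A_y = 5/2  [A divides BD with BA:AD = 1/4:3/4]
   → A = (3/4, 5/2)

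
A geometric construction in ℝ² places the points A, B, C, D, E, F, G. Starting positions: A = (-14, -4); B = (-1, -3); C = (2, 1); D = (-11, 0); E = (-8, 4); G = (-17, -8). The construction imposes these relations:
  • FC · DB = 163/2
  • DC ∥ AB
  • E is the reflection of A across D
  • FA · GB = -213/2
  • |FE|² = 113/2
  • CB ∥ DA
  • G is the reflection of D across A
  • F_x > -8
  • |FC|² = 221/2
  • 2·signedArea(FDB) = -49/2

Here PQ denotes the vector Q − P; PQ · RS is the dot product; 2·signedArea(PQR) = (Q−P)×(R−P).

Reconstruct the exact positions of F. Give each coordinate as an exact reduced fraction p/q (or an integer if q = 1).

F = (-15/2, -7/2)

1. F_x = -15/2  [2·signedArea(FDB) = -49/2 ∩ FC · DB = 163/2]
2. F_y = -7/2  [2·signedArea(FDB) = -49/2 ∩ FC · DB = 163/2]
   → F = (-15/2, -7/2)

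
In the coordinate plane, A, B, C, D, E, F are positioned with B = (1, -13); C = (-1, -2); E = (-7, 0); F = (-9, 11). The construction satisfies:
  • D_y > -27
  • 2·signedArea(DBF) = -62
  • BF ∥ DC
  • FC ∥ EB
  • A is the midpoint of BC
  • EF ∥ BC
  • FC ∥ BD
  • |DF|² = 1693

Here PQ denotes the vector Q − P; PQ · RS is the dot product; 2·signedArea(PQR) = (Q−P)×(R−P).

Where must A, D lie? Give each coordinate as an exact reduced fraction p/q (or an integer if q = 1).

1. A_x = 0  [A is the midpoint of BC]
2. A_y = -15/2  [A is the midpoint of BC]
   → A = (0, -15/2)
3. D_x = 9  [BF ∥ DC ∩ FC ∥ BD]
4. D_y = -26  [BF ∥ DC ∩ FC ∥ BD]
   → D = (9, -26)

A = (0, -15/2)
D = (9, -26)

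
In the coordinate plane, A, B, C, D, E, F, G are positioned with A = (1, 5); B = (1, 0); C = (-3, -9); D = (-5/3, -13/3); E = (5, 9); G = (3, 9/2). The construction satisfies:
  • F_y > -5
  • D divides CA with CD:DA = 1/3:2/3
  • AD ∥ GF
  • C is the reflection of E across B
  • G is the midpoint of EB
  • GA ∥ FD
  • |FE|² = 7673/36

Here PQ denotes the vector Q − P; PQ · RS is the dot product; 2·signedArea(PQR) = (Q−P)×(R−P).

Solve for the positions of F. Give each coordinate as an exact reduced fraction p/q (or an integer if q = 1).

F = (1/3, -29/6)

1. F_x = 1/3  [GA ∥ FD ∩ AD ∥ GF]
2. F_y = -29/6  [GA ∥ FD ∩ AD ∥ GF]
   → F = (1/3, -29/6)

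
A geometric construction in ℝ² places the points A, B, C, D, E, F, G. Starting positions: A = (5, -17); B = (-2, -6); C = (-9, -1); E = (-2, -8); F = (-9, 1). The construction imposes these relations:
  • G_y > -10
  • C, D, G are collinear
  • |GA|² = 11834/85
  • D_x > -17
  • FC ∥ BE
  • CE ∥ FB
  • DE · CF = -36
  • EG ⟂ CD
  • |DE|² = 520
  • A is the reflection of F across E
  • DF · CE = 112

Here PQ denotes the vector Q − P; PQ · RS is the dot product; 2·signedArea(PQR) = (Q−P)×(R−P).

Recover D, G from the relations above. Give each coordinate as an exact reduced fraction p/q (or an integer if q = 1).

1. D_x = -16  [DF · CE = 112 ∩ DE · CF = -36]
2. D_y = 10  [DF · CE = 112 ∩ DE · CF = -36]
   → D = (-16, 10)
3. G_x = -324/85  [C, D, G are collinear ∩ EG ⟂ CD]
4. G_y = -778/85  [C, D, G are collinear ∩ EG ⟂ CD]
   → G = (-324/85, -778/85)

D = (-16, 10)
G = (-324/85, -778/85)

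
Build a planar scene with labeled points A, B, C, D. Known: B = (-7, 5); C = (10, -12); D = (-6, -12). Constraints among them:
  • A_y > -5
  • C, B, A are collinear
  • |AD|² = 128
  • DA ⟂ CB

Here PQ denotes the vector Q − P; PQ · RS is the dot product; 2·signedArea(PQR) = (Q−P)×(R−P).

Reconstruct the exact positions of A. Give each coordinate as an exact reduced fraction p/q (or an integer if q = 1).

A = (2, -4)

1. A_x = 2  [C, B, A are collinear ∩ DA ⟂ CB]
2. A_y = -4  [C, B, A are collinear ∩ DA ⟂ CB]
   → A = (2, -4)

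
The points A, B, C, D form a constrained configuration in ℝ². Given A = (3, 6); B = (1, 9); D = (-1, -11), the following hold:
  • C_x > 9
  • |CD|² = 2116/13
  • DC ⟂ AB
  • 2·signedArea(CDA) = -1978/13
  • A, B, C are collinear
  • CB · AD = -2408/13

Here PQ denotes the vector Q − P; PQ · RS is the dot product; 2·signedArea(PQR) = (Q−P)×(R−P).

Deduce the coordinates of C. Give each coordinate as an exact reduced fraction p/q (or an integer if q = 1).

C = (125/13, -51/13)

1. C_x = 125/13  [A, B, C are collinear ∩ DC ⟂ AB]
2. C_y = -51/13  [A, B, C are collinear ∩ DC ⟂ AB]
   → C = (125/13, -51/13)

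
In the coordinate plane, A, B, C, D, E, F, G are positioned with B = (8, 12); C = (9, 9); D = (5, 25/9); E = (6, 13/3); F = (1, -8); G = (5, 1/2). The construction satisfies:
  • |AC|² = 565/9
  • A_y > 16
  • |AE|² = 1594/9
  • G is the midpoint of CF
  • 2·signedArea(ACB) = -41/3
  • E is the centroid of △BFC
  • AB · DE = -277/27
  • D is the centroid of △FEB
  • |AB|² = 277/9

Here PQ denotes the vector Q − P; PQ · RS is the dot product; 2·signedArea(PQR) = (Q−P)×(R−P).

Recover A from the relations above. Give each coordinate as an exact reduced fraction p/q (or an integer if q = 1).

A = (11, 50/3)

1. A_x = 11  [AB · DE = -277/27 ∩ 2·signedArea(ACB) = -41/3]
2. A_y = 50/3  [AB · DE = -277/27 ∩ 2·signedArea(ACB) = -41/3]
   → A = (11, 50/3)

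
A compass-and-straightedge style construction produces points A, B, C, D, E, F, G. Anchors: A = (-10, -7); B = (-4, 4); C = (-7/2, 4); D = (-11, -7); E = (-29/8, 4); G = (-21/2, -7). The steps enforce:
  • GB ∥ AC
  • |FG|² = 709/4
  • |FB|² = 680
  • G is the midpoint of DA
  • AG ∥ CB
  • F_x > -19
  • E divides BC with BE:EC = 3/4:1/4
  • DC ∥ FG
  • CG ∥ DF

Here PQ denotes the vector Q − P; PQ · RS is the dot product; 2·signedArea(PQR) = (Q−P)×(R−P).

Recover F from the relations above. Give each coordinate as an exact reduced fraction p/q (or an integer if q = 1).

1. F_x = -18  [DC ∥ FG ∩ CG ∥ DF]
2. F_y = -18  [DC ∥ FG ∩ CG ∥ DF]
   → F = (-18, -18)

F = (-18, -18)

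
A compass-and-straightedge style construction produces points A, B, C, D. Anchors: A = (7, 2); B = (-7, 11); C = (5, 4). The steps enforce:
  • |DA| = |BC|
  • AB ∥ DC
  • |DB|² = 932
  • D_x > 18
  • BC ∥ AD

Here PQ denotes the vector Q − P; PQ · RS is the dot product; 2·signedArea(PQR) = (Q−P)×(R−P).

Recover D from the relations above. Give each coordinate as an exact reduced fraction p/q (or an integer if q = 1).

D = (19, -5)

1. D_x = 19  [AB ∥ DC ∩ BC ∥ AD]
2. D_y = -5  [AB ∥ DC ∩ BC ∥ AD]
   → D = (19, -5)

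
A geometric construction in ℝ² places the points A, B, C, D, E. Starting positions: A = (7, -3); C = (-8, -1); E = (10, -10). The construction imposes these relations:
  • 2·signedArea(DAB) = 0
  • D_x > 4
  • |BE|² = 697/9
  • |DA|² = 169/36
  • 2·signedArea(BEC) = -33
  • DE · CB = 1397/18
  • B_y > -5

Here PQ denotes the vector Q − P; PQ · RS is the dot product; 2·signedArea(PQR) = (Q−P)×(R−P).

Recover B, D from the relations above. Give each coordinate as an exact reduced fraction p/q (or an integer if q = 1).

1. B_x = 3  [line -9·x + -18·y + -57 = 0 ∩ |BE|² = 697/9]
2. B_y = -14/3  [line -9·x + -18·y + -57 = 0 ∩ |BE|² = 697/9]
   → B = (3, -14/3)
3. D_x = 5  [2·signedArea(DAB) = 0 ∩ DE · CB = 1397/18]
4. D_y = -23/6  [2·signedArea(DAB) = 0 ∩ DE · CB = 1397/18]
   → D = (5, -23/6)

B = (3, -14/3)
D = (5, -23/6)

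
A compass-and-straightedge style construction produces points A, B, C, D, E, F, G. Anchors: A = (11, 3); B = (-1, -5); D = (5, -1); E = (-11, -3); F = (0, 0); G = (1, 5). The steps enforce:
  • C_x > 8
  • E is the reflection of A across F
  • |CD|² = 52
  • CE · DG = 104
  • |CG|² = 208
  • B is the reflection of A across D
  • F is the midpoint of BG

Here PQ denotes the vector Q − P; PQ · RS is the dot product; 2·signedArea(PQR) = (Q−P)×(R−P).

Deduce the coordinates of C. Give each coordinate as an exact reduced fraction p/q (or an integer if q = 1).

C = (9, -7)

1. C_x = 9  [line 4·x + -6·y + -78 = 0 ∩ |CD|² = 52]
2. C_y = -7  [line 4·x + -6·y + -78 = 0 ∩ |CD|² = 52]
   → C = (9, -7)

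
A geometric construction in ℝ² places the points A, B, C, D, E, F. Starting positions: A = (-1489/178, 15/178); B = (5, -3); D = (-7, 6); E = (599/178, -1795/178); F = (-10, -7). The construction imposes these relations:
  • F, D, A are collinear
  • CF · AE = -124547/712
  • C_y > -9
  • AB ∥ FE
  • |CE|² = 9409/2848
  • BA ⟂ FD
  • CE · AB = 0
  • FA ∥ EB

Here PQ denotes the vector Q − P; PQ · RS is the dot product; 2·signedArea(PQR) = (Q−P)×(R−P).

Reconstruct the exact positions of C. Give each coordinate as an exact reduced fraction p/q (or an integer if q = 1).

C = (2687/712, -5919/712)

1. C_x = 2687/712  [CE · AB = 0 ∩ CF · AE = -124547/712]
2. C_y = -5919/712  [CE · AB = 0 ∩ CF · AE = -124547/712]
   → C = (2687/712, -5919/712)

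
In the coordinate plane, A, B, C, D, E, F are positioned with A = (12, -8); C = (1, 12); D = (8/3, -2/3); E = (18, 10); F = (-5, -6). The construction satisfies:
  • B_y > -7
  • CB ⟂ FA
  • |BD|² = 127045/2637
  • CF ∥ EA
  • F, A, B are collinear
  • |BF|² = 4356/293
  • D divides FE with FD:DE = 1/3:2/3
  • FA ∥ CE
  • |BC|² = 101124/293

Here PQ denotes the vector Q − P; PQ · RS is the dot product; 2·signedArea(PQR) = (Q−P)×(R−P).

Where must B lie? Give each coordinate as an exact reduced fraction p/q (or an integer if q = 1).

B = (-343/293, -1890/293)

1. B_x = -343/293  [F, A, B are collinear ∩ CB ⟂ FA]
2. B_y = -1890/293  [F, A, B are collinear ∩ CB ⟂ FA]
   → B = (-343/293, -1890/293)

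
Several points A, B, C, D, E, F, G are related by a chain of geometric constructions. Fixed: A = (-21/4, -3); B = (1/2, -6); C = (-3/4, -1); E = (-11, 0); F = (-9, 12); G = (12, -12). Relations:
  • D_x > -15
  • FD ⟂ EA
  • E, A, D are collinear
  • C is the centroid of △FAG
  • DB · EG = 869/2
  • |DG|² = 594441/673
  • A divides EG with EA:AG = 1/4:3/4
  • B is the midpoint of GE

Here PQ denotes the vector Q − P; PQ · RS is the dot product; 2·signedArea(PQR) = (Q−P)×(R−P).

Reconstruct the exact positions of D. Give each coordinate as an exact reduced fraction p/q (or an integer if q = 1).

1. D_x = -9657/673  [E, A, D are collinear ∩ FD ⟂ EA]
2. D_y = 1176/673  [E, A, D are collinear ∩ FD ⟂ EA]
   → D = (-9657/673, 1176/673)

D = (-9657/673, 1176/673)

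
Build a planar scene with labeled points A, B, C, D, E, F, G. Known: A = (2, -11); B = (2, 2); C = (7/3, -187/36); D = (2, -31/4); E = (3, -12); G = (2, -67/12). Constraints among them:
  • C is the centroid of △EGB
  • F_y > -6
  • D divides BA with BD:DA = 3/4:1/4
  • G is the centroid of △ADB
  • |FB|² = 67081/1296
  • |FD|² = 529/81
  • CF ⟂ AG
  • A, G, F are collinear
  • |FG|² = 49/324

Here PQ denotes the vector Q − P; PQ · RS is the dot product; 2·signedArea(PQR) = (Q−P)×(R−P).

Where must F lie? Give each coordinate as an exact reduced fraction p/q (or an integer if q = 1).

1. F_x = 2  [A, G, F are collinear ∩ CF ⟂ AG]
2. F_y = -187/36  [A, G, F are collinear ∩ CF ⟂ AG]
   → F = (2, -187/36)

F = (2, -187/36)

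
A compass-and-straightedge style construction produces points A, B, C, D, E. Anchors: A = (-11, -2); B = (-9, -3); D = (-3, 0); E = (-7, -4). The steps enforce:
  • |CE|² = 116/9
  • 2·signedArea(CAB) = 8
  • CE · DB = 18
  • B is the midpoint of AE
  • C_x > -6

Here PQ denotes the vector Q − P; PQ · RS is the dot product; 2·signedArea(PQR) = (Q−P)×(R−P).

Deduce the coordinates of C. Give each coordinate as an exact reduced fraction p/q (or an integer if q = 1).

1. C_x = -17/3  [CE · DB = 18 ∩ 2·signedArea(CAB) = 8]
2. C_y = -2/3  [CE · DB = 18 ∩ 2·signedArea(CAB) = 8]
   → C = (-17/3, -2/3)

C = (-17/3, -2/3)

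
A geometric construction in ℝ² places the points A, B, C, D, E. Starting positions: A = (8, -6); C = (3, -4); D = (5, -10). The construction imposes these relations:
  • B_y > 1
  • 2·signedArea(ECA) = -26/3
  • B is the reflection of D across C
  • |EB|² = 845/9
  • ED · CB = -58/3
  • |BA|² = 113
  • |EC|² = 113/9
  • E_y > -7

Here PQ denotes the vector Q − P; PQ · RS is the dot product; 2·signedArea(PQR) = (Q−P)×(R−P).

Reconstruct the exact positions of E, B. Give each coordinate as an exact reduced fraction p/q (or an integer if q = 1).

B = (1, 2)
E = (16/3, -20/3)

1. B_x = 1  [B is the reflection of D across C]
2. B_y = 2  [B is the reflection of D across C]
   → B = (1, 2)
3. E_x = 16/3  [ED · CB = -58/3 ∩ 2·signedArea(ECA) = -26/3]
4. E_y = -20/3  [ED · CB = -58/3 ∩ 2·signedArea(ECA) = -26/3]
   → E = (16/3, -20/3)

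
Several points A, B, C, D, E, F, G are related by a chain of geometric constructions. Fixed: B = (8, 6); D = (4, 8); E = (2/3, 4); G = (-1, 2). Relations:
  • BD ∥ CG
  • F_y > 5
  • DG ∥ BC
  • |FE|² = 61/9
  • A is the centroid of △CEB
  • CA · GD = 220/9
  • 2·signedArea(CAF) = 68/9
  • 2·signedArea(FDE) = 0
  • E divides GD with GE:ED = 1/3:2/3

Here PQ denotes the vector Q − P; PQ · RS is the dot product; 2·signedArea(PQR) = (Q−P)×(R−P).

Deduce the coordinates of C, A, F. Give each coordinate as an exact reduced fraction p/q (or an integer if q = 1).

A = (35/9, 10/3)
C = (3, 0)
F = (7/3, 6)

1. C_x = 3  [BD ∥ CG ∩ DG ∥ BC]
2. C_y = 0  [BD ∥ CG ∩ DG ∥ BC]
   → C = (3, 0)
3. A_x = 35/9  [A is the centroid of △CEB]
4. A_y = 10/3  [A is the centroid of △CEB]
   → A = (35/9, 10/3)
5. F_x = 7/3  [2·signedArea(FDE) = 0 ∩ 2·signedArea(CAF) = 68/9]
6. F_y = 6  [2·signedArea(FDE) = 0 ∩ 2·signedArea(CAF) = 68/9]
   → F = (7/3, 6)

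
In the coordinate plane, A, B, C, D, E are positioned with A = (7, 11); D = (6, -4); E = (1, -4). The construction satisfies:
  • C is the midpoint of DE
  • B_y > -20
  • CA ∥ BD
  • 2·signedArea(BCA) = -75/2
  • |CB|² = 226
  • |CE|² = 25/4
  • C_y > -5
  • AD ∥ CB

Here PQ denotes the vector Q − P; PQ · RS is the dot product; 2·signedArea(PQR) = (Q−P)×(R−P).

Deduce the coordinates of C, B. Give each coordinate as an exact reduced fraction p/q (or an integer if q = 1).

1. C_x = 7/2  [C is the midpoint of DE]
2. C_y = -4  [C is the midpoint of DE]
   → C = (7/2, -4)
3. B_x = 5/2  [CA ∥ BD ∩ AD ∥ CB]
4. B_y = -19  [CA ∥ BD ∩ AD ∥ CB]
   → B = (5/2, -19)

B = (5/2, -19)
C = (7/2, -4)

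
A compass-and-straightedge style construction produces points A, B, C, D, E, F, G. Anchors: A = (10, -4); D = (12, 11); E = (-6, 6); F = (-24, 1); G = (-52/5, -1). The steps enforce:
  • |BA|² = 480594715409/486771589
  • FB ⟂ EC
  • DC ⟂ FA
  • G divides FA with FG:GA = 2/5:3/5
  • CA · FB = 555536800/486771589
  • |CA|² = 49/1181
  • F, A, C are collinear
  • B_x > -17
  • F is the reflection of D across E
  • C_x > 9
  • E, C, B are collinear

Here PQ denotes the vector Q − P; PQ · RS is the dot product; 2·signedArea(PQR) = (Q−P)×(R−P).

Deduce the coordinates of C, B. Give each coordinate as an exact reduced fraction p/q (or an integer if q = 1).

B = (-8088317136/486771589, 6181939509/486771589)
C = (11572/1181, -4689/1181)

1. C_x = 11572/1181  [F, A, C are collinear ∩ DC ⟂ FA]
2. C_y = -4689/1181  [F, A, C are collinear ∩ DC ⟂ FA]
   → C = (11572/1181, -4689/1181)
3. B_x = -8088317136/486771589  [E, C, B are collinear ∩ FB ⟂ EC]
4. B_y = 6181939509/486771589  [E, C, B are collinear ∩ FB ⟂ EC]
   → B = (-8088317136/486771589, 6181939509/486771589)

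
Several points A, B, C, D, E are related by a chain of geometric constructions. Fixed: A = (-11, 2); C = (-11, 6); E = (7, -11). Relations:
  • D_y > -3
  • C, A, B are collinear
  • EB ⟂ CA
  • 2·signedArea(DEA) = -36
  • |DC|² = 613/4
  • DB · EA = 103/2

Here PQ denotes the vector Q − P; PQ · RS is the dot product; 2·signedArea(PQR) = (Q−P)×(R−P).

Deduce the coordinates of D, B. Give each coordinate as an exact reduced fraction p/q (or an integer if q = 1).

B = (-11, -11)
D = (-2, -5/2)

1. B_x = -11  [C, A, B are collinear ∩ EB ⟂ CA]
2. B_y = -11  [C, A, B are collinear ∩ EB ⟂ CA]
   → B = (-11, -11)
3. D_x = -2  [DB · EA = 103/2 ∩ 2·signedArea(DEA) = -36]
4. D_y = -5/2  [DB · EA = 103/2 ∩ 2·signedArea(DEA) = -36]
   → D = (-2, -5/2)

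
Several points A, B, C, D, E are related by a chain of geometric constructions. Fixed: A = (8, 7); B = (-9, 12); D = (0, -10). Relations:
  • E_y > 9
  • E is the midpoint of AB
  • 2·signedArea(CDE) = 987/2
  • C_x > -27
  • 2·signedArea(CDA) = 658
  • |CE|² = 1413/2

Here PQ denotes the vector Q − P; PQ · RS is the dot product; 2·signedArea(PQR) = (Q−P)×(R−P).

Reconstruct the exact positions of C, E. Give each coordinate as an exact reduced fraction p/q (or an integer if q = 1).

C = (-26, 17)
E = (-1/2, 19/2)

1. E_x = -1/2  [E is the midpoint of AB]
2. E_y = 19/2  [E is the midpoint of AB]
   → E = (-1/2, 19/2)
3. C_x = -26  [2·signedArea(CDA) = 658 ∩ 2·signedArea(CDE) = 987/2]
4. C_y = 17  [2·signedArea(CDA) = 658 ∩ 2·signedArea(CDE) = 987/2]
   → C = (-26, 17)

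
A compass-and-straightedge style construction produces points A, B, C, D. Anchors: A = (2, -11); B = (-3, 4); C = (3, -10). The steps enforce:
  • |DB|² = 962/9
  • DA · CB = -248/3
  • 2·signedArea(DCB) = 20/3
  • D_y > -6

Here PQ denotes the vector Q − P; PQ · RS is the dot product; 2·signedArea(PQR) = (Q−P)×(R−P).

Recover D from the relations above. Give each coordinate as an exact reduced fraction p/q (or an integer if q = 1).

D = (2/3, -17/3)

1. D_x = 2/3  [2·signedArea(DCB) = 20/3 ∩ DA · CB = -248/3]
2. D_y = -17/3  [2·signedArea(DCB) = 20/3 ∩ DA · CB = -248/3]
   → D = (2/3, -17/3)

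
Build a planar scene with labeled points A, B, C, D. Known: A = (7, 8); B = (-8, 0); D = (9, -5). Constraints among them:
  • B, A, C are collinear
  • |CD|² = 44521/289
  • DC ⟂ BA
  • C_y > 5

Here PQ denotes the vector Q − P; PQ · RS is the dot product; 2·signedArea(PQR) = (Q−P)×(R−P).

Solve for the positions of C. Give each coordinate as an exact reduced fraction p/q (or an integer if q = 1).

C = (913/289, 1720/289)

1. C_x = 913/289  [B, A, C are collinear ∩ DC ⟂ BA]
2. C_y = 1720/289  [B, A, C are collinear ∩ DC ⟂ BA]
   → C = (913/289, 1720/289)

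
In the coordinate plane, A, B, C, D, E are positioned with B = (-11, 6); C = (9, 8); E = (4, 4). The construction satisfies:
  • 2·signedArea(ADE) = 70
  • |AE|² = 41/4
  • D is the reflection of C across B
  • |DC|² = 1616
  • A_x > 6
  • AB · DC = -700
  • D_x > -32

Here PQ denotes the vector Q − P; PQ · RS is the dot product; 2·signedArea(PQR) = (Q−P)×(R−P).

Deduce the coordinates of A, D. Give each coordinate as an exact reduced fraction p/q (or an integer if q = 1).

1. D_x = -31  [D is the reflection of C across B]
2. D_y = 4  [D is the reflection of C across B]
   → D = (-31, 4)
3. A_x = 13/2  [2·signedArea(ADE) = 70 ∩ AB · DC = -700]
4. A_y = 6  [2·signedArea(ADE) = 70 ∩ AB · DC = -700]
   → A = (13/2, 6)

A = (13/2, 6)
D = (-31, 4)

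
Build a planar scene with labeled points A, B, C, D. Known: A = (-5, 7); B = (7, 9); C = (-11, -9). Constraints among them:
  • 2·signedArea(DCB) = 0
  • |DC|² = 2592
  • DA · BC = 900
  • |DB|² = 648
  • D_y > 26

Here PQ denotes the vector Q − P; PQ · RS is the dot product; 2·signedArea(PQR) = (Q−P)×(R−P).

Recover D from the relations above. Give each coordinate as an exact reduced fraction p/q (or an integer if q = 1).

D = (25, 27)

1. D_x = 25  [2·signedArea(DCB) = 0 ∩ DA · BC = 900]
2. D_y = 27  [2·signedArea(DCB) = 0 ∩ DA · BC = 900]
   → D = (25, 27)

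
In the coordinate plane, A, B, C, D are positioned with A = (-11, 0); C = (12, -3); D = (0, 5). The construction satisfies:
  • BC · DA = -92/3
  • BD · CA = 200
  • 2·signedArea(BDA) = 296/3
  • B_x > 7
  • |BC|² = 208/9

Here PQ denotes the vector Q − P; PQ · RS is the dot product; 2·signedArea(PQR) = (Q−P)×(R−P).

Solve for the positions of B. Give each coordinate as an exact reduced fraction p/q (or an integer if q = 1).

B = (8, -1/3)

1. B_x = 8  [BC · DA = -92/3 ∩ 2·signedArea(BDA) = 296/3]
2. B_y = -1/3  [BC · DA = -92/3 ∩ 2·signedArea(BDA) = 296/3]
   → B = (8, -1/3)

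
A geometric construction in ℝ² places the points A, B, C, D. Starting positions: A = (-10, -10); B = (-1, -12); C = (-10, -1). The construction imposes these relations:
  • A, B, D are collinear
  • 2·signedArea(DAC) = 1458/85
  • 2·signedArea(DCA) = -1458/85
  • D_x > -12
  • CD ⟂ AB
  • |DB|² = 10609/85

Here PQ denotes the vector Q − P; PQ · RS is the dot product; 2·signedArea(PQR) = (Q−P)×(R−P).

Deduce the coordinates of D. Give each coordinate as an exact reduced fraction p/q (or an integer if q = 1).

D = (-1012/85, -814/85)

1. D_x = -1012/85  [A, B, D are collinear ∩ CD ⟂ AB]
2. D_y = -814/85  [A, B, D are collinear ∩ CD ⟂ AB]
   → D = (-1012/85, -814/85)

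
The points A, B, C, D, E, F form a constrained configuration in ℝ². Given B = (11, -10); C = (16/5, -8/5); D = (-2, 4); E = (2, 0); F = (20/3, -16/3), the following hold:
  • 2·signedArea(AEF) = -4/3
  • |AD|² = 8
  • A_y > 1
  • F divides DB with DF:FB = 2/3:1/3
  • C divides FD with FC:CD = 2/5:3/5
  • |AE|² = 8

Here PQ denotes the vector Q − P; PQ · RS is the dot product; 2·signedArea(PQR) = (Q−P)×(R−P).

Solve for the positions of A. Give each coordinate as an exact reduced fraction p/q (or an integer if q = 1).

A = (0, 2)

1. A_x = 0  [line 16/3·x + 14/3·y + -28/3 = 0 ∩ |AE|² = 8]
2. A_y = 2  [line 16/3·x + 14/3·y + -28/3 = 0 ∩ |AE|² = 8]
   → A = (0, 2)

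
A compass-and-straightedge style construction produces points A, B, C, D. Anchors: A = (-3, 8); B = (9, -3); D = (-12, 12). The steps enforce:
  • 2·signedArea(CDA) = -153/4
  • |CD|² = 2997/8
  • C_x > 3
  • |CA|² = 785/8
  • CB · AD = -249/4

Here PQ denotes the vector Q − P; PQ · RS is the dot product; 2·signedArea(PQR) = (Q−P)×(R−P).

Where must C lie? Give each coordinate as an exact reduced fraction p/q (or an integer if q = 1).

C = (15/4, 3/4)

1. C_x = 15/4  [CB · AD = -249/4 ∩ 2·signedArea(CDA) = -153/4]
2. C_y = 3/4  [CB · AD = -249/4 ∩ 2·signedArea(CDA) = -153/4]
   → C = (15/4, 3/4)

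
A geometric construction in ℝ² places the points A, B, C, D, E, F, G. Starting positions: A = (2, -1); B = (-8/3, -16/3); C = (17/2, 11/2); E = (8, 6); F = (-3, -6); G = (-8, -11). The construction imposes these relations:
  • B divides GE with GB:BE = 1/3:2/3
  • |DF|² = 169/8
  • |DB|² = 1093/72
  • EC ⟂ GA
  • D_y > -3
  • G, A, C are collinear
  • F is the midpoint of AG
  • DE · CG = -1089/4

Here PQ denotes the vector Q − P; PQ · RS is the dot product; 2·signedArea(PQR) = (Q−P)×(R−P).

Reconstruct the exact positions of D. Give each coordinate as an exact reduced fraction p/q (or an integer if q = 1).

D = (1/4, -11/4)

1. D_x = 1/4  [line 33/2·x + 33/2·y + 165/4 = 0 ∩ |DF|² = 169/8]
2. D_y = -11/4  [line 33/2·x + 33/2·y + 165/4 = 0 ∩ |DF|² = 169/8]
   → D = (1/4, -11/4)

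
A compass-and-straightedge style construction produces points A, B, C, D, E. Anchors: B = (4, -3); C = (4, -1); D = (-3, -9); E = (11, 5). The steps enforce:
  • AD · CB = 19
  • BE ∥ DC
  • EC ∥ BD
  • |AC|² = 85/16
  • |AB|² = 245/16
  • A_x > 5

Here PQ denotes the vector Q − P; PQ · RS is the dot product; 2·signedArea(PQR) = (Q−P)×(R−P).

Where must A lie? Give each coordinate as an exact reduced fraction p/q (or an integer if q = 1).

1. A_y = 1/2  [AD · CB = 19]
2. A_x = 23/4  [|AC|² = 85/16]
   → A = (23/4, 1/2)

A = (23/4, 1/2)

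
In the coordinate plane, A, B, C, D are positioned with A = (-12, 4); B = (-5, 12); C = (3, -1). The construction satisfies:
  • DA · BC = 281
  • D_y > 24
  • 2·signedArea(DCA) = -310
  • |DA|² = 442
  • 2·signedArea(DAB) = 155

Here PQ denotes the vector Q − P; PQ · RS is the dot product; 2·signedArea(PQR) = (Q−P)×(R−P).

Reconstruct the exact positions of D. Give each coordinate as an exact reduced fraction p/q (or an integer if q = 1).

1. D_x = -13  [2·signedArea(DAB) = 155 ∩ 2·signedArea(DCA) = -310]
2. D_y = 25  [2·signedArea(DAB) = 155 ∩ 2·signedArea(DCA) = -310]
   → D = (-13, 25)

D = (-13, 25)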